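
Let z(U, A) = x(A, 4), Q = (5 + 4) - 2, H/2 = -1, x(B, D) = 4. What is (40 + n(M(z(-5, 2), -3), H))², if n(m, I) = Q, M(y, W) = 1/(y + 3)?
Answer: 2209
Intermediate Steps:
H = -2 (H = 2*(-1) = -2)
Q = 7 (Q = 9 - 2 = 7)
z(U, A) = 4
M(y, W) = 1/(3 + y)
n(m, I) = 7
(40 + n(M(z(-5, 2), -3), H))² = (40 + 7)² = 47² = 2209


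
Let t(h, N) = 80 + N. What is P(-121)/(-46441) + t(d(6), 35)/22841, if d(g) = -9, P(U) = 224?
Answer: 224331/1060758881 ≈ 0.00021148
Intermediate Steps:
P(-121)/(-46441) + t(d(6), 35)/22841 = 224/(-46441) + (80 + 35)/22841 = 224*(-1/46441) + 115*(1/22841) = -224/46441 + 115/22841 = 224331/1060758881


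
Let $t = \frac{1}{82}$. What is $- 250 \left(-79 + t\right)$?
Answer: $\frac{809625}{41} \approx 19747.0$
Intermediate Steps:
$t = \frac{1}{82} \approx 0.012195$
$- 250 \left(-79 + t\right) = - 250 \left(-79 + \frac{1}{82}\right) = \left(-250\right) \left(- \frac{6477}{82}\right) = \frac{809625}{41}$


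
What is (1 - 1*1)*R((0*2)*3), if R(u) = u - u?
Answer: 0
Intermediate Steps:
R(u) = 0
(1 - 1*1)*R((0*2)*3) = (1 - 1*1)*0 = (1 - 1)*0 = 0*0 = 0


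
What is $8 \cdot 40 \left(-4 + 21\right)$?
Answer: $5440$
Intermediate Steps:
$8 \cdot 40 \left(-4 + 21\right) = 320 \cdot 17 = 5440$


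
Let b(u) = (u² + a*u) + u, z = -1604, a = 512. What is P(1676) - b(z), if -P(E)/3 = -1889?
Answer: -1744297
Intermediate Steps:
P(E) = 5667 (P(E) = -3*(-1889) = 5667)
b(u) = u² + 513*u (b(u) = (u² + 512*u) + u = u² + 513*u)
P(1676) - b(z) = 5667 - (-1604)*(513 - 1604) = 5667 - (-1604)*(-1091) = 5667 - 1*1749964 = 5667 - 1749964 = -1744297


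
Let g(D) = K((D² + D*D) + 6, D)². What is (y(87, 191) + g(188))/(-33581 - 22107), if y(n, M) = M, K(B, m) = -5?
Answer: -27/6961 ≈ -0.0038788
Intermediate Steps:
g(D) = 25 (g(D) = (-5)² = 25)
(y(87, 191) + g(188))/(-33581 - 22107) = (191 + 25)/(-33581 - 22107) = 216/(-55688) = 216*(-1/55688) = -27/6961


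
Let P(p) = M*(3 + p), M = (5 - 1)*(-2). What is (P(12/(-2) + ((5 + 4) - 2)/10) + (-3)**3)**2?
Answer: 1849/25 ≈ 73.960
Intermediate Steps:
M = -8 (M = 4*(-2) = -8)
P(p) = -24 - 8*p (P(p) = -8*(3 + p) = -24 - 8*p)
(P(12/(-2) + ((5 + 4) - 2)/10) + (-3)**3)**2 = ((-24 - 8*(12/(-2) + ((5 + 4) - 2)/10)) + (-3)**3)**2 = ((-24 - 8*(12*(-1/2) + (9 - 2)*(1/10))) - 27)**2 = ((-24 - 8*(-6 + 7*(1/10))) - 27)**2 = ((-24 - 8*(-6 + 7/10)) - 27)**2 = ((-24 - 8*(-53/10)) - 27)**2 = ((-24 + 212/5) - 27)**2 = (92/5 - 27)**2 = (-43/5)**2 = 1849/25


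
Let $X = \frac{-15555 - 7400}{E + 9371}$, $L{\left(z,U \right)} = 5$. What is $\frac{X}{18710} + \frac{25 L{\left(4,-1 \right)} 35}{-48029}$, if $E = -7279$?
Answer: $- \frac{34469156139}{375983691656} \approx -0.091677$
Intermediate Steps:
$X = - \frac{22955}{2092}$ ($X = \frac{-15555 - 7400}{-7279 + 9371} = - \frac{22955}{2092} \approx -10.973$)
$\frac{X}{18710} + \frac{25 L{\left(4,-1 \right)} 35}{-48029} = - \frac{22955}{2092 \cdot 18710} + \frac{25 \cdot 5 \cdot 35}{-48029} = \left(- \frac{22955}{2092}\right) \frac{1}{18710} + 125 \cdot 35 \left(- \frac{1}{48029}\right) = - \frac{4591}{7828264} + 4375 \left(- \frac{1}{48029}\right) = - \frac{4591}{7828264} - \frac{4375}{48029} = - \frac{34469156139}{375983691656}$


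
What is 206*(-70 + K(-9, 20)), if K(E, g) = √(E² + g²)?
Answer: -14420 + 206*√481 ≈ -9902.1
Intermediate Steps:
206*(-70 + K(-9, 20)) = 206*(-70 + √((-9)² + 20²)) = 206*(-70 + √(81 + 400)) = 206*(-70 + √481) = -14420 + 206*√481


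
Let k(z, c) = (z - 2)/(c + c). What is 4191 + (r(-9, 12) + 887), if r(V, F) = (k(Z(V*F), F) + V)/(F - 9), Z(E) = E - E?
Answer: 182699/36 ≈ 5075.0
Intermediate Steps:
Z(E) = 0
k(z, c) = (-2 + z)/(2*c) (k(z, c) = (-2 + z)/((2*c)) = (-2 + z)*(1/(2*c)) = (-2 + z)/(2*c))
r(V, F) = (V - 1/F)/(-9 + F) (r(V, F) = ((-2 + 0)/(2*F) + V)/(F - 9) = ((½)*(-2)/F + V)/(-9 + F) = (-1/F + V)/(-9 + F) = (V - 1/F)/(-9 + F))
4191 + (r(-9, 12) + 887) = 4191 + ((-1 + 12*(-9))/(12*(-9 + 12)) + 887) = 4191 + ((1/12)*(-1 - 108)/3 + 887) = 4191 + ((1/12)*(⅓)*(-109) + 887) = 4191 + (-109/36 + 887) = 4191 + 31823/36 = 182699/36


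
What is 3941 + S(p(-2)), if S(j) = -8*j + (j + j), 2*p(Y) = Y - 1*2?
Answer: 3953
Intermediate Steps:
p(Y) = -1 + Y/2 (p(Y) = (Y - 1*2)/2 = (Y - 2)/2 = (-2 + Y)/2 = -1 + Y/2)
S(j) = -6*j (S(j) = -8*j + 2*j = -6*j)
3941 + S(p(-2)) = 3941 - 6*(-1 + (1/2)*(-2)) = 3941 - 6*(-1 - 1) = 3941 - 6*(-2) = 3941 + 12 = 3953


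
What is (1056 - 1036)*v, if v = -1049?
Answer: -20980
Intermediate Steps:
(1056 - 1036)*v = (1056 - 1036)*(-1049) = 20*(-1049) = -20980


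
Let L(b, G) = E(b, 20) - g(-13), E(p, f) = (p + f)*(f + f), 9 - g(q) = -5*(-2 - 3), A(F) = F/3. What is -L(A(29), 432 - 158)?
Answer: -3608/3 ≈ -1202.7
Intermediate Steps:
A(F) = F/3 (A(F) = F*(⅓) = F/3)
g(q) = -16 (g(q) = 9 - (-5)*(-2 - 3) = 9 - (-5)*(-5) = 9 - 1*25 = 9 - 25 = -16)
E(p, f) = 2*f*(f + p) (E(p, f) = (f + p)*(2*f) = 2*f*(f + p))
L(b, G) = 816 + 40*b (L(b, G) = 2*20*(20 + b) - 1*(-16) = (800 + 40*b) + 16 = 816 + 40*b)
-L(A(29), 432 - 158) = -(816 + 40*((⅓)*29)) = -(816 + 40*(29/3)) = -(816 + 1160/3) = -1*3608/3 = -3608/3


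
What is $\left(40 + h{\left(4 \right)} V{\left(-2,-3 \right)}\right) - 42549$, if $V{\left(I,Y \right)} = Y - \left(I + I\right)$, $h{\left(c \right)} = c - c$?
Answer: $-42509$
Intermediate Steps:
$h{\left(c \right)} = 0$
$V{\left(I,Y \right)} = Y - 2 I$
$\left(40 + h{\left(4 \right)} V{\left(-2,-3 \right)}\right) - 42549 = \left(40 + 0 \left(-3 - -4\right)\right) - 42549 = \left(40 + 0 \left(-3 + 4\right)\right) - 42549 = \left(40 + 0 \cdot 1\right) - 42549 = \left(40 + 0\right) - 42549 = 40 - 42549 = -42509$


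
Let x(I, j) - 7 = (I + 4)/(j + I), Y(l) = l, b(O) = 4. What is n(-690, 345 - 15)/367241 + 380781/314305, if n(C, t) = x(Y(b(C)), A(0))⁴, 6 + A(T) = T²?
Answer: 139863853926/115425682505 ≈ 1.2117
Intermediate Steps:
A(T) = -6 + T²
x(I, j) = 7 + (4 + I)/(I + j) (x(I, j) = 7 + (I + 4)/(j + I) = 7 + (4 + I)/(I + j))
n(C, t) = 81 (n(C, t) = ((4 + 7*(-6 + 0²) + 8*4)/(4 + (-6 + 0²)))⁴ = ((4 + 7*(-6 + 0) + 32)/(4 + (-6 + 0)))⁴ = ((4 + 7*(-6) + 32)/(4 - 6))⁴ = ((4 - 42 + 32)/(-2))⁴ = (-½*(-6))⁴ = 3⁴ = 81)
n(-690, 345 - 15)/367241 + 380781/314305 = 81/367241 + 380781/314305 = 139863853926/115425682505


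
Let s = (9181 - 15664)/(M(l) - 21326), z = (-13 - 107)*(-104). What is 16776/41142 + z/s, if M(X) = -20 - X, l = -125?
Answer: 605337613676/14817977 ≈ 40852.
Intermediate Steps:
z = 12480 (z = -120*(-104) = 12480)
s = 6483/21221 (s = (9181 - 15664)/((-20 - 1*(-125)) - 21326) = -6483/((-20 + 125) - 21326) = -6483/(105 - 21326) = -6483/(-21221) = -6483*(-1/21221) = 6483/21221 ≈ 0.30550)
16776/41142 + z/s = 16776/41142 + 12480/(6483/21221) = 16776*(1/41142) + 12480*(21221/6483) = 2796/6857 + 88279360/2161 = 605337613676/14817977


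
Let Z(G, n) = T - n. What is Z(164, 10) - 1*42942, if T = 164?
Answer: -42788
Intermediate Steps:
Z(G, n) = 164 - n
Z(164, 10) - 1*42942 = (164 - 1*10) - 1*42942 = (164 - 10) - 42942 = 154 - 42942 = -42788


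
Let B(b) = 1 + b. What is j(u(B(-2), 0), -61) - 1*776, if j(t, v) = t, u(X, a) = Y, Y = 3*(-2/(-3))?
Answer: -774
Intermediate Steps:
Y = 2 (Y = 3*(-2*(-⅓)) = 3*(⅔) = 2)
u(X, a) = 2
j(u(B(-2), 0), -61) - 1*776 = 2 - 1*776 = 2 - 776 = -774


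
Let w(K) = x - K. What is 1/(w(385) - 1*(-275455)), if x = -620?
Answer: 1/274450 ≈ 3.6437e-6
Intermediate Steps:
w(K) = -620 - K
1/(w(385) - 1*(-275455)) = 1/((-620 - 1*385) - 1*(-275455)) = 1/((-620 - 385) + 275455) = 1/(-1005 + 275455) = 1/274450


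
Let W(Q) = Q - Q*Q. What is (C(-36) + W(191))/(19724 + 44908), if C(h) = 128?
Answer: -6027/10772 ≈ -0.55951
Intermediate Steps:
W(Q) = Q - Q²
(C(-36) + W(191))/(19724 + 44908) = (128 + 191*(1 - 1*191))/(19724 + 44908) = (128 + 191*(1 - 191))/64632 = (128 + 191*(-190))*(1/64632) = (128 - 36290)*(1/64632) = -36162*1/64632 = -6027/10772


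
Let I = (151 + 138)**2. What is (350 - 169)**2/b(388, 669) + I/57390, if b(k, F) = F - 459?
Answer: 2108548/13391 ≈ 157.46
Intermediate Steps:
b(k, F) = -459 + F
I = 83521 (I = 289**2 = 83521)
(350 - 169)**2/b(388, 669) + I/57390 = (350 - 169)**2/(-459 + 669) + 83521/57390 = 181**2/210 + 83521*(1/57390) = 32761*(1/210) + 83521/57390 = 32761/210 + 83521/57390 = 2108548/13391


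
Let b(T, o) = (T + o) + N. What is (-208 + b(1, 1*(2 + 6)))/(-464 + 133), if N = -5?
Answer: 204/331 ≈ 0.61631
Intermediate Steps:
b(T, o) = -5 + T + o (b(T, o) = (T + o) - 5 = -5 + T + o)
(-208 + b(1, 1*(2 + 6)))/(-464 + 133) = (-208 + (-5 + 1 + 1*(2 + 6)))/(-464 + 133) = (-208 + (-5 + 1 + 1*8))/(-331) = (-208 + (-5 + 1 + 8))*(-1/331) = (-208 + 4)*(-1/331) = -204*(-1/331) = 204/331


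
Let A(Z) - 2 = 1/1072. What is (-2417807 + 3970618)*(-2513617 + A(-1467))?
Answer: -4184197189779269/1072 ≈ -3.9032e+12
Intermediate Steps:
A(Z) = 2145/1072 (A(Z) = 2 + 1/1072 = 2145/1072)
(-2417807 + 3970618)*(-2513617 + A(-1467)) = (-2417807 + 3970618)*(-2513617 + 2145/1072) = 1552811*(-2694595279/1072) = -4184197189779269/1072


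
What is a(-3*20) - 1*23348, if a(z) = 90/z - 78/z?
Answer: -116741/5 ≈ -23348.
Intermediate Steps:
a(z) = 12/z
a(-3*20) - 1*23348 = 12/((-3*20)) - 1*23348 = 12/(-60) - 23348 = 12*(-1/60) - 23348 = -⅕ - 23348 = -116741/5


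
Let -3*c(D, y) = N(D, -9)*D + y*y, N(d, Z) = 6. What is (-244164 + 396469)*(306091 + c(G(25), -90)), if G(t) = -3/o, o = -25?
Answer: 231039648509/5 ≈ 4.6208e+10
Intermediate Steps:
G(t) = 3/25 (G(t) = -3/(-25) = -3*(-1/25) = 3/25)
c(D, y) = -2*D - y**2/3 (c(D, y) = -(6*D + y*y)/3 = -(6*D + y**2)/3 = -(y**2 + 6*D)/3 = -2*D - y**2/3)
(-244164 + 396469)*(306091 + c(G(25), -90)) = (-244164 + 396469)*(306091 + (-2*3/25 - 1/3*(-90)**2)) = 152305*(306091 + (-6/25 - 1/3*8100)) = 152305*(306091 + (-6/25 - 2700)) = 152305*(306091 - 67506/25) = 152305*(7584769/25) = 231039648509/5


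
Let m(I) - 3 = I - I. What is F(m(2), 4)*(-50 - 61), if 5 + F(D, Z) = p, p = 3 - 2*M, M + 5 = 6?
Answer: 444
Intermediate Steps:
M = 1 (M = -5 + 6 = 1)
p = 1 (p = 3 - 2*1 = 3 - 2 = 1)
m(I) = 3 (m(I) = 3 + (I - I) = 3 + 0 = 3)
F(D, Z) = -4 (F(D, Z) = -5 + 1 = -4)
F(m(2), 4)*(-50 - 61) = -4*(-50 - 61) = -4*(-111) = 444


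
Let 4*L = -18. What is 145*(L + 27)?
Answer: 6525/2 ≈ 3262.5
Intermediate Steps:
L = -9/2 (L = (¼)*(-18) = -9/2 ≈ -4.5000)
145*(L + 27) = 145*(-9/2 + 27) = 145*(45/2) = 6525/2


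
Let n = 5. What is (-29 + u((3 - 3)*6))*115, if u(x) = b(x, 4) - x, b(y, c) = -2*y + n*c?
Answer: -1035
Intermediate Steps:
b(y, c) = -2*y + 5*c
u(x) = 20 - 3*x (u(x) = (-2*x + 5*4) - x = (-2*x + 20) - x = (20 - 2*x) - x = 20 - 3*x)
(-29 + u((3 - 3)*6))*115 = (-29 + (20 - 3*(3 - 3)*6))*115 = (-29 + (20 - 0*6))*115 = (-29 + (20 - 3*0))*115 = (-29 + (20 + 0))*115 = (-29 + 20)*115 = -9*115 = -1035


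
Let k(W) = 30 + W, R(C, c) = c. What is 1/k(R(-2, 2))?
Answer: 1/32 ≈ 0.031250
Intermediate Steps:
1/k(R(-2, 2)) = 1/(30 + 2) = 1/32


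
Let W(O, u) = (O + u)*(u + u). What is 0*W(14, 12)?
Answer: 0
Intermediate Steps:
W(O, u) = 2*u*(O + u) (W(O, u) = (O + u)*(2*u) = 2*u*(O + u))
0*W(14, 12) = 0*(2*12*(14 + 12)) = 0*(2*12*26) = 0*624 = 0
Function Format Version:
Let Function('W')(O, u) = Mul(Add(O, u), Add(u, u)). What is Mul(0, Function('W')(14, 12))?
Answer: 0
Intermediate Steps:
Function('W')(O, u) = Mul(2, u, Add(O, u)) (Function('W')(O, u) = Mul(Add(O, u), Mul(2, u)) = Mul(2, u, Add(O, u)))
Mul(0, Function('W')(14, 12)) = Mul(0, Mul(2, 12, Add(14, 12))) = Mul(0, Mul(2, 12, 26)) = Mul(0, 624) = 0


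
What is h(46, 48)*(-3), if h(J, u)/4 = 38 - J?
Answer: 96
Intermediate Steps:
h(J, u) = 152 - 4*J (h(J, u) = 4*(38 - J) = 152 - 4*J)
h(46, 48)*(-3) = (152 - 4*46)*(-3) = (152 - 184)*(-3) = -32*(-3) = 96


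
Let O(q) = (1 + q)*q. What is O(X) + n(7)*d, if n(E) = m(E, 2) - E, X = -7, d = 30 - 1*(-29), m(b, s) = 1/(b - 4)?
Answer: -1054/3 ≈ -351.33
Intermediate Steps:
m(b, s) = 1/(-4 + b)
d = 59 (d = 30 + 29 = 59)
O(q) = q*(1 + q)
n(E) = 1/(-4 + E) - E
O(X) + n(7)*d = -7*(1 - 7) + ((1 - 1*7*(-4 + 7))/(-4 + 7))*59 = -7*(-6) + ((1 - 1*7*3)/3)*59 = 42 + ((1 - 21)/3)*59 = 42 + ((⅓)*(-20))*59 = 42 - 20/3*59 = 42 - 1180/3 = -1054/3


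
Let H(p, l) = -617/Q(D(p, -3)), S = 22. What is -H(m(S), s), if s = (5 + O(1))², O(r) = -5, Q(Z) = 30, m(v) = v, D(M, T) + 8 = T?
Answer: 617/30 ≈ 20.567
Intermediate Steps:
D(M, T) = -8 + T
s = 0 (s = (5 - 5)² = 0² = 0)
H(p, l) = -617/30
-H(m(S), s) = -1*(-617/30) = 617/30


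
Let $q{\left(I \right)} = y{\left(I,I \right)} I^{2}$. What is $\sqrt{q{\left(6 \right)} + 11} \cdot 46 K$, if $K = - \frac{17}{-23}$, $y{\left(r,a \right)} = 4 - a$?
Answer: $34 i \sqrt{61} \approx 265.55 i$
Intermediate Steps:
$q{\left(I \right)} = I^{2} \left(4 - I\right)$ ($q{\left(I \right)} = \left(4 - I\right) I^{2} = I^{2} \left(4 - I\right)$)
$K = \frac{17}{23}$ ($K = \left(-17\right) \left(- \frac{1}{23}\right) = \frac{17}{23} \approx 0.73913$)
$\sqrt{q{\left(6 \right)} + 11} \cdot 46 K = \sqrt{6^{2} \left(4 - 6\right) + 11} \cdot 46 \cdot \frac{17}{23} = \sqrt{36 \left(4 - 6\right) + 11} \cdot 46 \cdot \frac{17}{23} = \sqrt{36 \left(-2\right) + 11} \cdot 46 \cdot \frac{17}{23} = \sqrt{-72 + 11} \cdot 46 \cdot \frac{17}{23} = \sqrt{-61} \cdot 46 \cdot \frac{17}{23} = i \sqrt{61} \cdot 46 \cdot \frac{17}{23} = 46 i \sqrt{61} \cdot \frac{17}{23} = 34 i \sqrt{61}$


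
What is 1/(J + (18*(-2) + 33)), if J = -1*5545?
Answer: -1/5548 ≈ -0.00018025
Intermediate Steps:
J = -5545
1/(J + (18*(-2) + 33)) = 1/(-5545 + (18*(-2) + 33)) = 1/(-5545 + (-36 + 33)) = 1/(-5545 - 3) = 1/(-5548) = -1/5548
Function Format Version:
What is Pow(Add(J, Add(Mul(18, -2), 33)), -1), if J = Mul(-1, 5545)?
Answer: Rational(-1, 5548) ≈ -0.00018025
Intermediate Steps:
J = -5545
Pow(Add(J, Add(Mul(18, -2), 33)), -1) = Pow(Add(-5545, Add(Mul(18, -2), 33)), -1) = Pow(Add(-5545, Add(-36, 33)), -1) = Pow(Add(-5545, -3), -1) = Pow(-5548, -1) = Rational(-1, 5548)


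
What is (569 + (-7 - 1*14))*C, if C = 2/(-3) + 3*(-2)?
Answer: -10960/3 ≈ -3653.3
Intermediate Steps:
C = -20/3 (C = 2*(-⅓) - 6 = -⅔ - 6 = -20/3 ≈ -6.6667)
(569 + (-7 - 1*14))*C = (569 + (-7 - 1*14))*(-20/3) = (569 + (-7 - 14))*(-20/3) = (569 - 21)*(-20/3) = 548*(-20/3) = -10960/3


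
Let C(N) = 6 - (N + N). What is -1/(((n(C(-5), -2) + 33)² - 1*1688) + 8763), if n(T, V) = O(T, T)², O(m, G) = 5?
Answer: -1/10439 ≈ -9.5795e-5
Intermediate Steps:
C(N) = 6 - 2*N
n(T, V) = 25 (n(T, V) = 5² = 25)
-1/(((n(C(-5), -2) + 33)² - 1*1688) + 8763) = -1/(((25 + 33)² - 1*1688) + 8763) = -1/((58² - 1688) + 8763) = -1/((3364 - 1688) + 8763) = -1/(1676 + 8763) = -1/10439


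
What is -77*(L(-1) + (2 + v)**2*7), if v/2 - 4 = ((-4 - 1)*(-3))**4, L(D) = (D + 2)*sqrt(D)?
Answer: -5526683716400 - 77*I ≈ -5.5267e+12 - 77.0*I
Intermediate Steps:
L(D) = sqrt(D)*(2 + D) (L(D) = (2 + D)*sqrt(D) = sqrt(D)*(2 + D))
v = 101258 (v = 8 + 2*((-4 - 1)*(-3))**4 = 8 + 2*(-5*(-3))**4 = 8 + 2*15**4 = 8 + 2*50625 = 8 + 101250 = 101258)
-77*(L(-1) + (2 + v)**2*7) = -77*(sqrt(-1)*(2 - 1) + (2 + 101258)**2*7) = -77*(I*1 + 101260**2*7) = -77*(I + 10253587600*7) = -77*(I + 71775113200) = -77*(71775113200 + I) = -5526683716400 - 77*I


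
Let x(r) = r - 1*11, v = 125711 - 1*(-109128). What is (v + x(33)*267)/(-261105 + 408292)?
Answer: 240713/147187 ≈ 1.6354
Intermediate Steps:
v = 234839 (v = 125711 + 109128 = 234839)
x(r) = -11 + r (x(r) = r - 11 = -11 + r)
(v + x(33)*267)/(-261105 + 408292) = (234839 + (-11 + 33)*267)/(-261105 + 408292) = (234839 + 22*267)/147187 = (234839 + 5874)*(1/147187) = 240713*(1/147187) = 240713/147187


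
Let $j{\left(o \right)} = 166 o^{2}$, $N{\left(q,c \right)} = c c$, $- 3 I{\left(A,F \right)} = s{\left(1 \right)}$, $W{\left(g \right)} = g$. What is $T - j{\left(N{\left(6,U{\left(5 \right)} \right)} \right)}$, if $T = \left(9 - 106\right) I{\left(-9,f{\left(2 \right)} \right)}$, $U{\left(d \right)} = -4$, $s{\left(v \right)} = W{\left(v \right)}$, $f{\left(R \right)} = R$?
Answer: $- \frac{127391}{3} \approx -42464.0$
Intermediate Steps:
$s{\left(v \right)} = v$
$I{\left(A,F \right)} = - \frac{1}{3}$ ($I{\left(A,F \right)} = \left(- \frac{1}{3}\right) 1 = - \frac{1}{3}$)
$N{\left(q,c \right)} = c^{2}$
$T = \frac{97}{3}$ ($T = \left(9 - 106\right) \left(- \frac{1}{3}\right) = \left(-97\right) \left(- \frac{1}{3}\right) = \frac{97}{3} \approx 32.333$)
$T - j{\left(N{\left(6,U{\left(5 \right)} \right)} \right)} = \frac{97}{3} - 166 \left(\left(-4\right)^{2}\right)^{2} = \frac{97}{3} - 166 \cdot 16^{2} = \frac{97}{3} - 166 \cdot 256 = \frac{97}{3} - 42496 = - \frac{127391}{3}$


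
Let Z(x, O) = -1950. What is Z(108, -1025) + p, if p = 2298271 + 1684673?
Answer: 3980994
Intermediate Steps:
p = 3982944
Z(108, -1025) + p = -1950 + 3982944 = 3980994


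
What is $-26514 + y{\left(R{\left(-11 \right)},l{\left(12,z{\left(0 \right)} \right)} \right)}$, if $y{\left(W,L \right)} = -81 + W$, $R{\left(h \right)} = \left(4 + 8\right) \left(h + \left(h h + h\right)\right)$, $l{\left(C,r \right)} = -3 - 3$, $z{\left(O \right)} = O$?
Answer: $-25407$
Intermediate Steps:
$l{\left(C,r \right)} = -6$ ($l{\left(C,r \right)} = -3 - 3 = -6$)
$R{\left(h \right)} = 12 h^{2} + 24 h$ ($R{\left(h \right)} = 12 \left(h + \left(h^{2} + h\right)\right) = 12 \left(h + \left(h + h^{2}\right)\right) = 12 \left(h^{2} + 2 h\right) = 12 h^{2} + 24 h$)
$-26514 + y{\left(R{\left(-11 \right)},l{\left(12,z{\left(0 \right)} \right)} \right)} = -26514 - \left(81 + 132 \left(2 - 11\right)\right) = -26514 - \left(81 + 132 \left(-9\right)\right) = -26514 + \left(-81 + 1188\right) = -26514 + 1107 = -25407$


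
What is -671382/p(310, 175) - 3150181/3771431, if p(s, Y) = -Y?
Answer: 2531519605967/660000425 ≈ 3835.6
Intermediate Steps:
-671382/p(310, 175) - 3150181/3771431 = -671382/((-1*175)) - 3150181/3771431 = -671382/(-175) - 3150181*1/3771431 = -671382*(-1/175) - 3150181/3771431 = 671382/175 - 3150181/3771431 = 2531519605967/660000425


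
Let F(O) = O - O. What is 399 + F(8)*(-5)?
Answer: 399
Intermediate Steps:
F(O) = 0
399 + F(8)*(-5) = 399 + 0*(-5) = 399 + 0 = 399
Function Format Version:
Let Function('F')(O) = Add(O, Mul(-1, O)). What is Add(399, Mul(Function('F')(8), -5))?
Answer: 399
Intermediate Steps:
Function('F')(O) = 0
Add(399, Mul(Function('F')(8), -5)) = Add(399, Mul(0, -5)) = Add(399, 0) = 399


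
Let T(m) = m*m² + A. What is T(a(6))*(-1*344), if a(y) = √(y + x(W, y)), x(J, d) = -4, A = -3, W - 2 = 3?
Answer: 1032 - 688*√2 ≈ 59.021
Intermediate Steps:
W = 5 (W = 2 + 3 = 5)
a(y) = √(-4 + y) (a(y) = √(y - 4) = √(-4 + y))
T(m) = -3 + m³ (T(m) = m*m² - 3 = m³ - 3 = -3 + m³)
T(a(6))*(-1*344) = (-3 + (√(-4 + 6))³)*(-1*344) = (-3 + (√2)³)*(-344) = (-3 + 2*√2)*(-344) = 1032 - 688*√2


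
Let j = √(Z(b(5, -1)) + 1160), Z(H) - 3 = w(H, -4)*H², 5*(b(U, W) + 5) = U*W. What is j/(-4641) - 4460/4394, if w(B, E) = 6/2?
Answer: -2230/2197 - √1271/4641 ≈ -1.0227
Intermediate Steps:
w(B, E) = 3 (w(B, E) = 6*(½) = 3)
b(U, W) = -5 + U*W/5 (b(U, W) = -5 + (U*W)/5 = -5 + U*W/5)
Z(H) = 3 + 3*H²
j = √1271 (j = √((3 + 3*(-5 + (⅕)*5*(-1))²) + 1160) = √((3 + 3*(-5 - 1)²) + 1160) = √((3 + 3*(-6)²) + 1160) = √((3 + 3*36) + 1160) = √((3 + 108) + 1160) = √(111 + 1160) = √1271 ≈ 35.651)
j/(-4641) - 4460/4394 = √1271/(-4641) - 4460/4394 = √1271*(-1/4641) - 4460*1/4394 = -√1271/4641 - 2230/2197 = -2230/2197 - √1271/4641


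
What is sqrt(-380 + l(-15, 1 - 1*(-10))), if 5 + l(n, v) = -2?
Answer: 3*I*sqrt(43) ≈ 19.672*I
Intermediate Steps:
l(n, v) = -7 (l(n, v) = -5 - 2 = -7)
sqrt(-380 + l(-15, 1 - 1*(-10))) = sqrt(-380 - 7) = sqrt(-387) = 3*I*sqrt(43)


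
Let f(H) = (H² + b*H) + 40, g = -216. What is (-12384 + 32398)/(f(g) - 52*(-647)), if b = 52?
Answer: 10007/34554 ≈ 0.28960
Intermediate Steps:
f(H) = 40 + H² + 52*H (f(H) = (H² + 52*H) + 40 = 40 + H² + 52*H)
(-12384 + 32398)/(f(g) - 52*(-647)) = (-12384 + 32398)/((40 + (-216)² + 52*(-216)) - 52*(-647)) = 20014/((40 + 46656 - 11232) + 33644) = 20014/(35464 + 33644) = 20014/69108 = 20014*(1/69108) = 10007/34554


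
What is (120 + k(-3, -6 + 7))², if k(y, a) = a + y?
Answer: 13924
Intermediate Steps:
(120 + k(-3, -6 + 7))² = (120 + ((-6 + 7) - 3))² = (120 + (1 - 3))² = (120 - 2)² = 118² = 13924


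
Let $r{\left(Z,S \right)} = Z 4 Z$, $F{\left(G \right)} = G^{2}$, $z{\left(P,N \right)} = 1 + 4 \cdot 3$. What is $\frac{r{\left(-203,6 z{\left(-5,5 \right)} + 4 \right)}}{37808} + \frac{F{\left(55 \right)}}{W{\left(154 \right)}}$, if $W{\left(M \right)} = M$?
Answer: $\frac{1588113}{66164} \approx 24.003$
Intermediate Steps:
$z{\left(P,N \right)} = 13$ ($z{\left(P,N \right)} = 1 + 12 = 13$)
$r{\left(Z,S \right)} = 4 Z^{2}$ ($r{\left(Z,S \right)} = 4 Z Z = 4 Z^{2}$)
$\frac{r{\left(-203,6 z{\left(-5,5 \right)} + 4 \right)}}{37808} + \frac{F{\left(55 \right)}}{W{\left(154 \right)}} = \frac{4 \left(-203\right)^{2}}{37808} + \frac{55^{2}}{154} = 4 \cdot 41209 \cdot \frac{1}{37808} + 3025 \cdot \frac{1}{154} = 164836 \cdot \frac{1}{37808} + \frac{275}{14} = \frac{41209}{9452} + \frac{275}{14} = \frac{1588113}{66164}$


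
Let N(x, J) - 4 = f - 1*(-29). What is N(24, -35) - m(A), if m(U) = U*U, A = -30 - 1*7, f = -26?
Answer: -1362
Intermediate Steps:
A = -37 (A = -30 - 7 = -37)
N(x, J) = 7 (N(x, J) = 4 + (-26 - 1*(-29)) = 4 + (-26 + 29) = 4 + 3 = 7)
m(U) = U²
N(24, -35) - m(A) = 7 - 1*(-37)² = 7 - 1*1369 = 7 - 1369 = -1362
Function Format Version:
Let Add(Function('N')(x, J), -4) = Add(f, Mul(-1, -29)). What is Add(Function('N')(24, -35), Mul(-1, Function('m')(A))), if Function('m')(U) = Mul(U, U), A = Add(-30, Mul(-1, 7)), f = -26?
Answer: -1362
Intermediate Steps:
A = -37 (A = Add(-30, -7) = -37)
Function('N')(x, J) = 7 (Function('N')(x, J) = Add(4, Add(-26, Mul(-1, -29))) = Add(4, Add(-26, 29)) = Add(4, 3) = 7)
Function('m')(U) = Pow(U, 2)
Add(Function('N')(24, -35), Mul(-1, Function('m')(A))) = Add(7, Mul(-1, Pow(-37, 2))) = Add(7, Mul(-1, 1369)) = Add(7, -1369) = -1362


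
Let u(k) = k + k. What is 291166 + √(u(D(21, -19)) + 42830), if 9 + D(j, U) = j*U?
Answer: 291166 + √42014 ≈ 2.9137e+5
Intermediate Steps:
D(j, U) = -9 + U*j (D(j, U) = -9 + j*U = -9 + U*j)
u(k) = 2*k
291166 + √(u(D(21, -19)) + 42830) = 291166 + √(2*(-9 - 19*21) + 42830) = 291166 + √(2*(-9 - 399) + 42830) = 291166 + √(2*(-408) + 42830) = 291166 + √(-816 + 42830) = 291166 + √42014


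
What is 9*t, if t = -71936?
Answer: -647424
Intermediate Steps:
9*t = 9*(-71936) = -647424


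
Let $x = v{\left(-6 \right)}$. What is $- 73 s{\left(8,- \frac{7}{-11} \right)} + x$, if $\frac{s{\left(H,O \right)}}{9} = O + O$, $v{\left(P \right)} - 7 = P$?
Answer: $- \frac{9187}{11} \approx -835.18$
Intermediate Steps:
$v{\left(P \right)} = 7 + P$
$s{\left(H,O \right)} = 18 O$ ($s{\left(H,O \right)} = 9 \left(O + O\right) = 9 \cdot 2 O = 18 O$)
$x = 1$ ($x = 7 - 6 = 1$)
$- 73 s{\left(8,- \frac{7}{-11} \right)} + x = - 73 \cdot 18 \left(- \frac{7}{-11}\right) + 1 = - 73 \cdot 18 \left(\left(-7\right) \left(- \frac{1}{11}\right)\right) + 1 = - 73 \cdot 18 \cdot \frac{7}{11} + 1 = \left(-73\right) \frac{126}{11} + 1 = - \frac{9198}{11} + 1 = - \frac{9187}{11}$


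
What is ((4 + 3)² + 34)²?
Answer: 6889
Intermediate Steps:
((4 + 3)² + 34)² = (7² + 34)² = (49 + 34)² = 83² = 6889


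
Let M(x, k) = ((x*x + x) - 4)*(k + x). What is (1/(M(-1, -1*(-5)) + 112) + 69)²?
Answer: 43890625/9216 ≈ 4762.4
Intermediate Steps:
M(x, k) = (k + x)*(-4 + x + x²) (M(x, k) = ((x² + x) - 4)*(k + x) = ((x + x²) - 4)*(k + x) = (-4 + x + x²)*(k + x) = (k + x)*(-4 + x + x²))
(1/(M(-1, -1*(-5)) + 112) + 69)² = (1/(((-1)² + (-1)³ - (-4)*(-5) - 4*(-1) - 1*(-5)*(-1) - 1*(-5)*(-1)²) + 112) + 69)² = (1/((1 - 1 - 4*5 + 4 + 5*(-1) + 5*1) + 112) + 69)² = (1/((1 - 1 - 20 + 4 - 5 + 5) + 112) + 69)² = (1/(-16 + 112) + 69)² = (1/96 + 69)² = (6625/96)² = 43890625/9216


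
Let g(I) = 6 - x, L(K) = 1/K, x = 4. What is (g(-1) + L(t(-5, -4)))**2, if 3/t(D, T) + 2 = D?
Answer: 1/9 ≈ 0.11111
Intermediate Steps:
t(D, T) = 3/(-2 + D)
L(K) = 1/K
g(I) = 2 (g(I) = 6 - 1*4 = 6 - 4 = 2)
(g(-1) + L(t(-5, -4)))**2 = (2 + 1/(3/(-2 - 5)))**2 = (2 + 1/(3/(-7)))**2 = (2 + 1/(3*(-1/7)))**2 = (2 + 1/(-3/7))**2 = (2 - 7/3)**2 = (-1/3)**2 = 1/9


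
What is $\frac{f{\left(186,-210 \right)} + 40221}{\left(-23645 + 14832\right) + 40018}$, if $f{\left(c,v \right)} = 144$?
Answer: $\frac{8073}{6241} \approx 1.2935$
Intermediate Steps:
$\frac{f{\left(186,-210 \right)} + 40221}{\left(-23645 + 14832\right) + 40018} = \frac{144 + 40221}{\left(-23645 + 14832\right) + 40018} = \frac{40365}{-8813 + 40018} = \frac{40365}{31205} = 40365 \cdot \frac{1}{31205} = \frac{8073}{6241}$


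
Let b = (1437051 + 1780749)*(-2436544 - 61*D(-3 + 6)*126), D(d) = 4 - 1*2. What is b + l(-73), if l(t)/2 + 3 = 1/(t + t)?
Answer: -575953597250839/73 ≈ -7.8898e+12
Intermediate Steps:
l(t) = -6 + 1/t (l(t) = -6 + 2/(t + t) = -6 + 2/((2*t)) = -6 + 2*(1/(2*t)) = -6 + 1/t)
D(d) = 2 (D(d) = 4 - 2 = 2)
b = -7889775304800 (b = (1437051 + 1780749)*(-2436544 - 61*2*126) = 3217800*(-2436544 - 122*126) = 3217800*(-2436544 - 15372) = 3217800*(-2451916) = -7889775304800)
b + l(-73) = -7889775304800 + (-6 + 1/(-73)) = -7889775304800 + (-6 - 1/73) = -7889775304800 - 439/73 = -575953597250839/73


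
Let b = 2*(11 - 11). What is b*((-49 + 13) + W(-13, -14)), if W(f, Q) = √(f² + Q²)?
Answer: 0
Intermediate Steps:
W(f, Q) = √(Q² + f²)
b = 0 (b = 2*0 = 0)
b*((-49 + 13) + W(-13, -14)) = 0*((-49 + 13) + √((-14)² + (-13)²)) = 0*(-36 + √(196 + 169)) = 0*(-36 + √365) = 0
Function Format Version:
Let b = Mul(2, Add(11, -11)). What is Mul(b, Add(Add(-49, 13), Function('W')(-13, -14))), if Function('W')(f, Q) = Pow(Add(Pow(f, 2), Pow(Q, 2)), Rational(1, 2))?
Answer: 0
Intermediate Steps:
Function('W')(f, Q) = Pow(Add(Pow(Q, 2), Pow(f, 2)), Rational(1, 2))
b = 0 (b = Mul(2, 0) = 0)
Mul(b, Add(Add(-49, 13), Function('W')(-13, -14))) = Mul(0, Add(Add(-49, 13), Pow(Add(Pow(-14, 2), Pow(-13, 2)), Rational(1, 2)))) = Mul(0, Add(-36, Pow(Add(196, 169), Rational(1, 2)))) = Mul(0, Add(-36, Pow(365, Rational(1, 2)))) = 0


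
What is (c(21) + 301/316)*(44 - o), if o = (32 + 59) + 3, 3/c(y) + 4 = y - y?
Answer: -800/79 ≈ -10.127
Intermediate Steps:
c(y) = -¾ (c(y) = 3/(-4 + (y - y)) = 3/(-4 + 0) = 3/(-4) = 3*(-¼) = -¾)
o = 94 (o = 91 + 3 = 94)
(c(21) + 301/316)*(44 - o) = (-¾ + 301/316)*(44 - 1*94) = (-¾ + 301*(1/316))*(44 - 94) = (-¾ + 301/316)*(-50) = (16/79)*(-50) = -800/79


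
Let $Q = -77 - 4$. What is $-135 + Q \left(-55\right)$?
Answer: $4320$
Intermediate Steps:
$Q = -81$
$-135 + Q \left(-55\right) = -135 - -4455 = -135 + 4455 = 4320$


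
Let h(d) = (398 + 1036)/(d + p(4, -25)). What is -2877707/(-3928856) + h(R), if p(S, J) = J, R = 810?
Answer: 7892979499/3084151960 ≈ 2.5592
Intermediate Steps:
h(d) = 1434/(-25 + d) (h(d) = (398 + 1036)/(d - 25) = 1434/(-25 + d))
-2877707/(-3928856) + h(R) = -2877707/(-3928856) + 1434/(-25 + 810) = -2877707*(-1/3928856) + 1434/785 = 2877707/3928856 + 1434*(1/785) = 2877707/3928856 + 1434/785 = 7892979499/3084151960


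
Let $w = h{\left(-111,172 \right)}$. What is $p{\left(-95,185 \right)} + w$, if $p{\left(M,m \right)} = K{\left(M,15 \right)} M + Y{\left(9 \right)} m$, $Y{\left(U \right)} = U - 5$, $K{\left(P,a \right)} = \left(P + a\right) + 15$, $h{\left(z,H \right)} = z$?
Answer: $6804$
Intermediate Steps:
$K{\left(P,a \right)} = 15 + P + a$
$Y{\left(U \right)} = -5 + U$ ($Y{\left(U \right)} = U - 5 = -5 + U$)
$w = -111$
$p{\left(M,m \right)} = 4 m + M \left(30 + M\right)$ ($p{\left(M,m \right)} = \left(15 + M + 15\right) M + \left(-5 + 9\right) m = \left(30 + M\right) M + 4 m = M \left(30 + M\right) + 4 m = 4 m + M \left(30 + M\right)$)
$p{\left(-95,185 \right)} + w = \left(4 \cdot 185 - 95 \left(30 - 95\right)\right) - 111 = \left(740 - -6175\right) - 111 = \left(740 + 6175\right) - 111 = 6915 - 111 = 6804$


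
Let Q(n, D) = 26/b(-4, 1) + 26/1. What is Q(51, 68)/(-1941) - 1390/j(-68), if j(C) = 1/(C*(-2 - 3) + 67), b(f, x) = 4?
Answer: -2196163925/3882 ≈ -5.6573e+5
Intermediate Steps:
Q(n, D) = 65/2 (Q(n, D) = 26/4 + 26/1 = 26*(¼) + 26*1 = 13/2 + 26 = 65/2)
j(C) = 1/(67 - 5*C) (j(C) = 1/(C*(-5) + 67) = 1/(-5*C + 67) = 1/(67 - 5*C))
Q(51, 68)/(-1941) - 1390/j(-68) = (65/2)/(-1941) - 1390/((-1/(-67 + 5*(-68)))) = (65/2)*(-1/1941) - 1390/((-1/(-67 - 340))) = -65/3882 - 1390/((-1/(-407))) = -65/3882 - 1390/((-1*(-1/407))) = -65/3882 - 1390/1/407 = -65/3882 - 1390*407 = -65/3882 - 565730 = -2196163925/3882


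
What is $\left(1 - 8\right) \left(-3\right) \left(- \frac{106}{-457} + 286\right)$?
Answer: $\frac{2746968}{457} \approx 6010.9$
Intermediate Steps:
$\left(1 - 8\right) \left(-3\right) \left(- \frac{106}{-457} + 286\right) = \left(-7\right) \left(-3\right) \left(\left(-106\right) \left(- \frac{1}{457}\right) + 286\right) = 21 \left(\frac{106}{457} + 286\right) = 21 \cdot \frac{130808}{457} = \frac{2746968}{457}$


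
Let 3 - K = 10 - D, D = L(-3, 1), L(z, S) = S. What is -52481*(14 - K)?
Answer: -1049620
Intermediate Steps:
D = 1
K = -6 (K = 3 - (10 - 1*1) = 3 - (10 - 1) = 3 - 1*9 = 3 - 9 = -6)
-52481*(14 - K) = -52481*(14 - 1*(-6)) = -52481*(14 + 6) = -52481*20 = -1049620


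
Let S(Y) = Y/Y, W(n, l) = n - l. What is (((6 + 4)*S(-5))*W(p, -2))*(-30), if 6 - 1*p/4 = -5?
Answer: -13800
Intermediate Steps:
p = 44 (p = 24 - 4*(-5) = 24 + 20 = 44)
S(Y) = 1
(((6 + 4)*S(-5))*W(p, -2))*(-30) = (((6 + 4)*1)*(44 - 1*(-2)))*(-30) = ((10*1)*(44 + 2))*(-30) = (10*46)*(-30) = 460*(-30) = -13800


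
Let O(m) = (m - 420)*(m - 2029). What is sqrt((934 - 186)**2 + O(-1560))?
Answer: 2*sqrt(1916431) ≈ 2768.7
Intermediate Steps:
O(m) = (-2029 + m)*(-420 + m) (O(m) = (-420 + m)*(-2029 + m) = (-2029 + m)*(-420 + m))
sqrt((934 - 186)**2 + O(-1560)) = sqrt((934 - 186)**2 + (852180 + (-1560)**2 - 2449*(-1560))) = sqrt(748**2 + (852180 + 2433600 + 3820440)) = sqrt(559504 + 7106220) = sqrt(7665724) = 2*sqrt(1916431)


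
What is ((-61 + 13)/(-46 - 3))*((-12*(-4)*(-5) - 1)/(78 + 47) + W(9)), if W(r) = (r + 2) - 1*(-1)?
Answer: 60432/6125 ≈ 9.8665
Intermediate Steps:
W(r) = 3 + r (W(r) = (2 + r) + 1 = 3 + r)
((-61 + 13)/(-46 - 3))*((-12*(-4)*(-5) - 1)/(78 + 47) + W(9)) = ((-61 + 13)/(-46 - 3))*((-12*(-4)*(-5) - 1)/(78 + 47) + (3 + 9)) = (-48/(-49))*((-2*(-24)*(-5) - 1)/125 + 12) = (-48*(-1/49))*((48*(-5) - 1)*(1/125) + 12) = 48*((-240 - 1)*(1/125) + 12)/49 = 48*(-241*1/125 + 12)/49 = 48*(-241/125 + 12)/49 = (48/49)*(1259/125) = 60432/6125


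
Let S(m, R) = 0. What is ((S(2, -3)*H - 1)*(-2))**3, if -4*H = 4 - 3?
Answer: 8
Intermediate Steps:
H = -1/4 (H = -(4 - 3)/4 = -1/4*1 = -1/4 ≈ -0.25000)
((S(2, -3)*H - 1)*(-2))**3 = ((0*(-1/4) - 1)*(-2))**3 = ((0 - 1)*(-2))**3 = (-1*(-2))**3 = 2**3 = 8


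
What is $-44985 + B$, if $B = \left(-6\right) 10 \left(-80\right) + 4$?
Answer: $-40181$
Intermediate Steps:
$B = 4804$ ($B = \left(-60\right) \left(-80\right) + 4 = 4800 + 4 = 4804$)
$-44985 + B = -44985 + 4804 = -40181$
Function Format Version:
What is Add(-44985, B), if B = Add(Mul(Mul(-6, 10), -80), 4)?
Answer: -40181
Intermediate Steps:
B = 4804 (B = Add(Mul(-60, -80), 4) = Add(4800, 4) = 4804)
Add(-44985, B) = Add(-44985, 4804) = -40181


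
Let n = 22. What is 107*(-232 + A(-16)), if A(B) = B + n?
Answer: -24182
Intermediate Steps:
A(B) = 22 + B (A(B) = B + 22 = 22 + B)
107*(-232 + A(-16)) = 107*(-232 + (22 - 16)) = 107*(-232 + 6) = 107*(-226) = -24182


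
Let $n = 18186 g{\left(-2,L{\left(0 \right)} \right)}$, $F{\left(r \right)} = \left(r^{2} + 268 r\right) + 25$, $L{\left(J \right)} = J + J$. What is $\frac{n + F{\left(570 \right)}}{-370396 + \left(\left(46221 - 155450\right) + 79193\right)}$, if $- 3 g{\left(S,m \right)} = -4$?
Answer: $- \frac{501933}{400432} \approx -1.2535$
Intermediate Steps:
$L{\left(J \right)} = 2 J$
$g{\left(S,m \right)} = \frac{4}{3}$ ($g{\left(S,m \right)} = \left(- \frac{1}{3}\right) \left(-4\right) = \frac{4}{3}$)
$F{\left(r \right)} = 25 + r^{2} + 268 r$
$n = 24248$ ($n = 18186 \cdot \frac{4}{3} = 24248$)
$\frac{n + F{\left(570 \right)}}{-370396 + \left(\left(46221 - 155450\right) + 79193\right)} = \frac{24248 + \left(25 + 570^{2} + 268 \cdot 570\right)}{-370396 + \left(\left(46221 - 155450\right) + 79193\right)} = \frac{24248 + \left(25 + 324900 + 152760\right)}{-370396 + \left(-109229 + 79193\right)} = \frac{24248 + 477685}{-370396 - 30036} = \frac{501933}{-400432} = 501933 \left(- \frac{1}{400432}\right) = - \frac{501933}{400432}$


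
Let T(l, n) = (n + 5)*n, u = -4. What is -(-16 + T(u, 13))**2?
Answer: -47524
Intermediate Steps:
T(l, n) = n*(5 + n) (T(l, n) = (5 + n)*n = n*(5 + n))
-(-16 + T(u, 13))**2 = -(-16 + 13*(5 + 13))**2 = -(-16 + 13*18)**2 = -(-16 + 234)**2 = -1*218**2 = -1*47524 = -47524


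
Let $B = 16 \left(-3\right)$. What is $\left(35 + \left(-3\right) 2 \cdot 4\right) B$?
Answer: $-528$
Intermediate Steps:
$B = -48$
$\left(35 + \left(-3\right) 2 \cdot 4\right) B = \left(35 + \left(-3\right) 2 \cdot 4\right) \left(-48\right) = \left(35 - 24\right) \left(-48\right) = 11 \left(-48\right) = -528$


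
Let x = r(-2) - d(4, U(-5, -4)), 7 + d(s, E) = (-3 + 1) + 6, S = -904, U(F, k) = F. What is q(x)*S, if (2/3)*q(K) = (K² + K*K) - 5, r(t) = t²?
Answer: -126108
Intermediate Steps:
d(s, E) = -3 (d(s, E) = -7 + ((-3 + 1) + 6) = -7 + (-2 + 6) = -7 + 4 = -3)
x = 7 (x = (-2)² - 1*(-3) = 4 + 3 = 7)
q(K) = -15/2 + 3*K² (q(K) = 3*((K² + K*K) - 5)/2 = 3*((K² + K²) - 5)/2 = 3*(2*K² - 5)/2 = 3*(-5 + 2*K²)/2 = -15/2 + 3*K²)
q(x)*S = (-15/2 + 3*7²)*(-904) = (-15/2 + 3*49)*(-904) = (-15/2 + 147)*(-904) = (279/2)*(-904) = -126108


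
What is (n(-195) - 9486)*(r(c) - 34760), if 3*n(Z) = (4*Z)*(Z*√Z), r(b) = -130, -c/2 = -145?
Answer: 330966540 - 1768923000*I*√195 ≈ 3.3097e+8 - 2.4702e+10*I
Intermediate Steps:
c = 290 (c = -2*(-145) = 290)
n(Z) = 4*Z^(5/2)/3 (n(Z) = ((4*Z)*(Z*√Z))/3 = ((4*Z)*Z^(3/2))/3 = (4*Z^(5/2))/3 = 4*Z^(5/2)/3)
(n(-195) - 9486)*(r(c) - 34760) = (4*(-195)^(5/2)/3 - 9486)*(-130 - 34760) = (4*(38025*I*√195)/3 - 9486)*(-34890) = (50700*I*√195 - 9486)*(-34890) = (-9486 + 50700*I*√195)*(-34890) = 330966540 - 1768923000*I*√195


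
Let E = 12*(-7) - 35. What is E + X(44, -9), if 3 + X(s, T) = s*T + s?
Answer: -474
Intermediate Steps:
X(s, T) = -3 + s + T*s (X(s, T) = -3 + (s*T + s) = -3 + (T*s + s) = -3 + (s + T*s) = -3 + s + T*s)
E = -119 (E = -84 - 35 = -119)
E + X(44, -9) = -119 + (-3 + 44 - 9*44) = -119 + (-3 + 44 - 396) = -119 - 355 = -474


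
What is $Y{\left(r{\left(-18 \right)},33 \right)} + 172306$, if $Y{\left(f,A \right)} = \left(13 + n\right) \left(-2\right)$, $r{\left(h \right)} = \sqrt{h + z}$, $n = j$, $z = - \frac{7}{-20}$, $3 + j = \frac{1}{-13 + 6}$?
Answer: $\frac{1206004}{7} \approx 1.7229 \cdot 10^{5}$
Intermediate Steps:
$j = - \frac{22}{7}$ ($j = -3 + \frac{1}{-13 + 6} = -3 + \frac{1}{-7} = -3 - \frac{1}{7} = - \frac{22}{7} \approx -3.1429$)
$z = \frac{7}{20}$ ($z = \left(-7\right) \left(- \frac{1}{20}\right) = \frac{7}{20} \approx 0.35$)
$n = - \frac{22}{7} \approx -3.1429$
$r{\left(h \right)} = \sqrt{\frac{7}{20} + h}$ ($r{\left(h \right)} = \sqrt{h + \frac{7}{20}} = \sqrt{\frac{7}{20} + h}$)
$Y{\left(f,A \right)} = - \frac{138}{7}$ ($Y{\left(f,A \right)} = \left(13 - \frac{22}{7}\right) \left(-2\right) = \frac{69}{7} \left(-2\right) = - \frac{138}{7}$)
$Y{\left(r{\left(-18 \right)},33 \right)} + 172306 = - \frac{138}{7} + 172306 = \frac{1206004}{7}$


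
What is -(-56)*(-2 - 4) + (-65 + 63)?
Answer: -338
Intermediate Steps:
-(-56)*(-2 - 4) + (-65 + 63) = -(-56)*(-6) - 2 = -56*6 - 2 = -336 - 2 = -338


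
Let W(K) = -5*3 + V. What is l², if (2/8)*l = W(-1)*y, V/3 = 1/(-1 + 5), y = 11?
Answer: 393129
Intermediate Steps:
V = ¾ (V = 3/(-1 + 5) = 3/4 = 3*(¼) = ¾ ≈ 0.75000)
W(K) = -57/4 (W(K) = -5*3 + ¾ = -15 + ¾ = -57/4)
l = -627 (l = 4*(-57/4*11) = 4*(-627/4) = -627)
l² = (-627)² = 393129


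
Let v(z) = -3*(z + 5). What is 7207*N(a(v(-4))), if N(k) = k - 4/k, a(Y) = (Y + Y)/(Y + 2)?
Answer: 115312/3 ≈ 38437.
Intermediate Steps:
v(z) = -15 - 3*z (v(z) = -3*(5 + z) = -15 - 3*z)
a(Y) = 2*Y/(2 + Y) (a(Y) = (2*Y)/(2 + Y) = 2*Y/(2 + Y))
7207*N(a(v(-4))) = 7207*(2*(-15 - 3*(-4))/(2 + (-15 - 3*(-4))) - 4*(2 + (-15 - 3*(-4)))/(2*(-15 - 3*(-4)))) = 7207*(2*(-15 + 12)/(2 + (-15 + 12)) - 4*(2 + (-15 + 12))/(2*(-15 + 12))) = 7207*(2*(-3)/(2 - 3) - 4/(2*(-3)/(2 - 3))) = 7207*(2*(-3)/(-1) - 4/(2*(-3)/(-1))) = 7207*(2*(-3)*(-1) - 4/(2*(-3)*(-1))) = 7207*(6 - 4/6) = 7207*(6 - 4*1/6) = 7207*(6 - 2/3) = 7207*(16/3) = 115312/3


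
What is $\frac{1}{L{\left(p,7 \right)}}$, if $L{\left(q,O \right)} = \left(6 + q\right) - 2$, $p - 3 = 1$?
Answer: $\frac{1}{8} \approx 0.125$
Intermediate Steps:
$p = 4$ ($p = 3 + 1 = 4$)
$L{\left(q,O \right)} = 4 + q$
$\frac{1}{L{\left(p,7 \right)}} = \frac{1}{4 + 4} = \frac{1}{8}$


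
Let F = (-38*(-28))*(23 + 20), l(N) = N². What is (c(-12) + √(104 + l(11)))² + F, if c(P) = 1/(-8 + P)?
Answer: 18390201/400 ≈ 45976.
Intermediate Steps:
F = 45752 (F = 1064*43 = 45752)
(c(-12) + √(104 + l(11)))² + F = (1/(-8 - 12) + √(104 + 11²))² + 45752 = (1/(-20) + √(104 + 121))² + 45752 = (-1/20 + √225)² + 45752 = (-1/20 + 15)² + 45752 = (299/20)² + 45752 = 89401/400 + 45752 = 18390201/400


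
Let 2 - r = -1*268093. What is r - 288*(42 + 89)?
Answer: 230367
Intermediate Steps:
r = 268095 (r = 2 - (-1)*268093 = 2 - 1*(-268093) = 2 + 268093 = 268095)
r - 288*(42 + 89) = 268095 - 288*(42 + 89) = 268095 - 288*131 = 268095 - 1*37728 = 268095 - 37728 = 230367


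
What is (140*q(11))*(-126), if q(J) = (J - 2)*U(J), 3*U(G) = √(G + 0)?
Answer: -52920*√11 ≈ -1.7552e+5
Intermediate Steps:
U(G) = √G/3 (U(G) = √(G + 0)/3 = √G/3)
q(J) = √J*(-2 + J)/3 (q(J) = (J - 2)*(√J/3) = (-2 + J)*(√J/3) = √J*(-2 + J)/3)
(140*q(11))*(-126) = (140*(√11*(-2 + 11)/3))*(-126) = (140*((⅓)*√11*9))*(-126) = (140*(3*√11))*(-126) = (420*√11)*(-126) = -52920*√11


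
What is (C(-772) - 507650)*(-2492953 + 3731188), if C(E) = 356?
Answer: -628149186090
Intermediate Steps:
(C(-772) - 507650)*(-2492953 + 3731188) = (356 - 507650)*(-2492953 + 3731188) = -507294*1238235 = -628149186090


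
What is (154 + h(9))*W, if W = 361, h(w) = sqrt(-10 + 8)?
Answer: 55594 + 361*I*sqrt(2) ≈ 55594.0 + 510.53*I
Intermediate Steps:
h(w) = I*sqrt(2) (h(w) = sqrt(-2) = I*sqrt(2))
(154 + h(9))*W = (154 + I*sqrt(2))*361 = 55594 + 361*I*sqrt(2)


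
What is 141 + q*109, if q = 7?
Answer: 904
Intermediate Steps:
141 + q*109 = 141 + 7*109 = 141 + 763 = 904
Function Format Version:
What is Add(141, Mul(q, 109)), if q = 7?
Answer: 904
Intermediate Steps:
Add(141, Mul(q, 109)) = Add(141, Mul(7, 109)) = Add(141, 763) = 904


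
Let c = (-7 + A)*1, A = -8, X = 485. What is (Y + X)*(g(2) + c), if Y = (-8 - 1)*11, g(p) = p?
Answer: -5018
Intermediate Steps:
Y = -99 (Y = -9*11 = -99)
c = -15 (c = (-7 - 8)*1 = -15*1 = -15)
(Y + X)*(g(2) + c) = (-99 + 485)*(2 - 15) = 386*(-13) = -5018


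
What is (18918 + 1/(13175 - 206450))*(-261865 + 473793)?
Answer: 774888548083672/193275 ≈ 4.0093e+9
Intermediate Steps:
(18918 + 1/(13175 - 206450))*(-261865 + 473793) = (18918 + 1/(-193275))*211928 = (18918 - 1/193275)*211928 = (3656376449/193275)*211928 = 774888548083672/193275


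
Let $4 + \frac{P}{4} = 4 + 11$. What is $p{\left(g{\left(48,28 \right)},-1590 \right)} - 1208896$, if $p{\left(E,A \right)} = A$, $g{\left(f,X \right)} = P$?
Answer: $-1210486$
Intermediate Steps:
$P = 44$ ($P = -16 + 4 \left(4 + 11\right) = -16 + 4 \cdot 15 = -16 + 60 = 44$)
$g{\left(f,X \right)} = 44$
$p{\left(g{\left(48,28 \right)},-1590 \right)} - 1208896 = -1590 - 1208896 = -1210486$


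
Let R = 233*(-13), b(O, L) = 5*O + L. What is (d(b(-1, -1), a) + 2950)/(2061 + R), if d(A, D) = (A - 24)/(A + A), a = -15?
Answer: -5905/1936 ≈ -3.0501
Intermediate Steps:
b(O, L) = L + 5*O
d(A, D) = (-24 + A)/(2*A) (d(A, D) = (-24 + A)/((2*A)) = (-24 + A)*(1/(2*A)) = (-24 + A)/(2*A))
R = -3029
(d(b(-1, -1), a) + 2950)/(2061 + R) = ((-24 + (-1 + 5*(-1)))/(2*(-1 + 5*(-1))) + 2950)/(2061 - 3029) = ((-24 + (-1 - 5))/(2*(-1 - 5)) + 2950)/(-968) = ((½)*(-24 - 6)/(-6) + 2950)*(-1/968) = ((½)*(-⅙)*(-30) + 2950)*(-1/968) = (5/2 + 2950)*(-1/968) = (5905/2)*(-1/968) = -5905/1936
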